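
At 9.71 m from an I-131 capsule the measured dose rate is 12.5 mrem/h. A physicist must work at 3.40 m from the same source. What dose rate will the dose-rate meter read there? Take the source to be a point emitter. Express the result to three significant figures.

102 mrem/h

By the inverse-square law, scaling from 9.71 m to 3.40 m:
12.5 × (9.71/3.40)² = 12.5 × 8.156 = 102.0 mrem/h.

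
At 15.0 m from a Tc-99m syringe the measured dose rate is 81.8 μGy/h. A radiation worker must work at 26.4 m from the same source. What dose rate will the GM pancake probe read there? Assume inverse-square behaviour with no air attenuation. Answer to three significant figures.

Since intensity falls as 1/r², scaling from 15.0 m to 26.4 m:
81.8 × (15.0/26.4)² = 81.8 × 0.3228 = 26.41 μGy/h.

26.4 μGy/h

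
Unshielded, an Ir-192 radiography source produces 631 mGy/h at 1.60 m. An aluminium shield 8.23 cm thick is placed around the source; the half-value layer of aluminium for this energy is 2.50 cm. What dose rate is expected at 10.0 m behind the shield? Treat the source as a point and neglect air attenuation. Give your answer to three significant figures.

Distance alone: 631 × (1.60/10.0)² = 631 × 0.02560 = 16.15 mGy/h.
Shield: 8.23/2.50 = 3.292 half-value layers → attenuation 2^(−3.292) = 0.1021.
Combined: 16.15 × 0.1021 = 1.649 mGy/h.

1.65 mGy/h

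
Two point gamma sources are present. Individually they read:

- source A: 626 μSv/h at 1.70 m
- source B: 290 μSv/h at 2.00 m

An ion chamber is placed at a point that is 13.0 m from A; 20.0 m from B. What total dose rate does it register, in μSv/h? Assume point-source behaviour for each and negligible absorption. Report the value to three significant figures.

By superposition, sum each source's inverse-square contribution:
A: 626 × (1.70/13.0)² = 10.70 μSv/h
B: 290 × (2.00/20.0)² = 2.900 μSv/h
Total = 10.70 + 2.900 = 13.60 μSv/h.

13.6 μSv/h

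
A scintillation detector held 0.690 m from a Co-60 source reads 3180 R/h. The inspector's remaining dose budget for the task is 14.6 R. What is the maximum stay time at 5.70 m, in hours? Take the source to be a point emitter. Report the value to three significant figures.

0.313 h

Applying the 1/r² law, rate at 5.70 m:
3180 × (0.690/5.70)² = 3180 × 0.01465 = 46.59 R/h.
Stay time = 14.6 R ÷ 46.59 R/h = 0.3134 h.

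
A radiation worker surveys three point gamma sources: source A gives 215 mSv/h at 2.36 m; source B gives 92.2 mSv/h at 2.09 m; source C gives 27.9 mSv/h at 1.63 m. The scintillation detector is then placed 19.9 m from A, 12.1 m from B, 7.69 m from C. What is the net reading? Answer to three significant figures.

7.03 mSv/h

By superposition, sum each source's inverse-square contribution:
A: 215 × (2.36/19.9)² = 3.024 mSv/h
B: 92.2 × (2.09/12.1)² = 2.751 mSv/h
C: 27.9 × (1.63/7.69)² = 1.254 mSv/h
Total = 3.024 + 2.751 + 1.254 = 7.029 mSv/h.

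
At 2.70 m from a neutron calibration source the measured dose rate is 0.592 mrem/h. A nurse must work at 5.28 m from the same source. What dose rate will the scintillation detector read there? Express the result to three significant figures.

Using I₁d₁² = I₂d₂², scaling from 2.70 m to 5.28 m:
(2.70/5.28)² = 0.2615, so 0.592 × 0.2615 = 0.1548 mrem/h.

0.155 mrem/h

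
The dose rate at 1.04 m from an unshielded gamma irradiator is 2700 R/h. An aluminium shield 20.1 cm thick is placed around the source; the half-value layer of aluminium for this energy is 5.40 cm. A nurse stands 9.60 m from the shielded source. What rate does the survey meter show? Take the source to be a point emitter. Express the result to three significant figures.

2.40 R/h

Distance alone: (1.04/9.60)² = 0.01174, so 2700 × 0.01174 = 31.70 R/h.
Shield: 20.1/5.40 = 3.722 half-value layers → attenuation 2^(−3.722) = 0.07578.
Combined: 31.70 × 0.07578 = 2.402 R/h.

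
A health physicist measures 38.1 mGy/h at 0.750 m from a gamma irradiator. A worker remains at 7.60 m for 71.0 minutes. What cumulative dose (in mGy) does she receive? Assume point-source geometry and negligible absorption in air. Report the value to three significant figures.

0.439 mGy

Using I₁d₁² = I₂d₂², rate at 7.60 m:
38.1 × (0.750/7.60)² = 38.1 × 0.009739 = 0.3711 mGy/h.
Dose = rate × time = 0.3711 mGy/h × 1.183 h = 0.4390 mGy.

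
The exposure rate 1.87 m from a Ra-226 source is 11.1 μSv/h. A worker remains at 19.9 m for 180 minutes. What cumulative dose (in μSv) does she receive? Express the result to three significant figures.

By the inverse-square law, rate at 19.9 m:
(1.87/19.9)² = 0.008830, so 11.1 × 0.008830 = 0.09801 μSv/h.
Dose = rate × time = 0.09801 μSv/h × 3.000 h = 0.2940 μSv.

0.294 μSv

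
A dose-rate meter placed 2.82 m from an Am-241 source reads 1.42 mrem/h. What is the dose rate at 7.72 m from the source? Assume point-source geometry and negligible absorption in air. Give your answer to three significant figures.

0.189 mrem/h

Intensity scales as (d₁/d₂)², so scaling from 2.82 m to 7.72 m:
1.42 × (2.82/7.72)² = 1.42 × 0.1334 = 0.1894 mrem/h.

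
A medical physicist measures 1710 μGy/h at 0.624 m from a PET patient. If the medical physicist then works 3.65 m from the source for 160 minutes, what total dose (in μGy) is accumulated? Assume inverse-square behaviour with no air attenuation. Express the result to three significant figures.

Intensity scales as (d₁/d₂)², so rate at 3.65 m:
(0.624/3.65)² = 0.02923, so 1710 × 0.02923 = 49.98 μGy/h.
Dose = rate × time = 49.98 μGy/h × 2.667 h = 133.3 μGy.

133 μGy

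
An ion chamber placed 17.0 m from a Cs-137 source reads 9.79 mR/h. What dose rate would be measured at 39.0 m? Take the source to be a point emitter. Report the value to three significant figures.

Since intensity falls as 1/r², scaling from 17.0 m to 39.0 m:
9.79 × (17.0/39.0)² = 9.79 × 0.1900 = 1.860 mR/h.

1.86 mR/h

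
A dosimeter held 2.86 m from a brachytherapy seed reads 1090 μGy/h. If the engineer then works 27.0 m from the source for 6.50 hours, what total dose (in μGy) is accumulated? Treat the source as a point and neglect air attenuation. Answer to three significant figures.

Since intensity falls as 1/r², rate at 27.0 m:
1090 × (2.86/27.0)² = 1090 × 0.01122 = 12.23 μGy/h.
Dose = rate × time = 12.23 μGy/h × 6.500 h = 79.50 μGy.

79.5 μGy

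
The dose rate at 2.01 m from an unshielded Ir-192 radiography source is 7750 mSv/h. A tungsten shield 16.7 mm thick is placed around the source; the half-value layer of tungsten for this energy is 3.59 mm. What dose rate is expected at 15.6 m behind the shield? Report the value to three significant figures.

5.12 mSv/h

Distance alone: (2.01/15.6)² = 0.01660, so 7750 × 0.01660 = 128.7 mSv/h.
Shield: 16.7/3.59 = 4.652 half-value layers → attenuation 2^(−4.652) = 0.03977.
Combined: 128.7 × 0.03977 = 5.118 mSv/h.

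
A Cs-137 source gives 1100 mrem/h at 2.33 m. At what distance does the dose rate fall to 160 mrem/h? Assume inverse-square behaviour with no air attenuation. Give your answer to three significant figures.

6.11 m

Since intensity falls as 1/r², d₂ = d₁·√(I₁/I₂).
I₁/I₂ = 1100/160 = 6.875, so d₂ = 2.33 × √6.875 = 6.109 m.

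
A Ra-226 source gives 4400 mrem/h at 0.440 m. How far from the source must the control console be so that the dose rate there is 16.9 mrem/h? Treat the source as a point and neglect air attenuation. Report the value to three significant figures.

Applying the 1/r² law, d₂ = d₁·√(I₁/I₂).
I₁/I₂ = 4400/16.9 = 260.4, so d₂ = 0.440 × √260.4 = 7.100 m.

7.10 m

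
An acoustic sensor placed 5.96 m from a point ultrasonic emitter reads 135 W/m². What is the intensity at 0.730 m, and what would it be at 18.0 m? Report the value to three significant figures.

9000 W/m²; 14.8 W/m²

Intensity scales as (d₁/d₂)², so
At 0.730 m: (5.96/0.730)² = 66.66, so 135 × 66.66 = 8999 W/m²
At 18.0 m: 8999 × (0.730/18.0)² = 8999 × 0.001645 = 14.80 W/m².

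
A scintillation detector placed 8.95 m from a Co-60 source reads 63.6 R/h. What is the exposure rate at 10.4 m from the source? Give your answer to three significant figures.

Intensity scales as (d₁/d₂)², so scaling from 8.95 m to 10.4 m:
(8.95/10.4)² = 0.7406, so 63.6 × 0.7406 = 47.10 R/h.

47.1 R/h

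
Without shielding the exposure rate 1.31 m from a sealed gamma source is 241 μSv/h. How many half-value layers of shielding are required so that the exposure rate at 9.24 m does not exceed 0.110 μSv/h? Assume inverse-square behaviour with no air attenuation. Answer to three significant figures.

At 9.24 m, distance alone gives (1.31/9.24)² = 0.02010, so 241 × 0.02010 = 4.844 μSv/h.
Further attenuation needed: 4.844/0.110 = 44.04.
n = log₂(44.04) = 5.461 half-value layers.

5.46 half-value layers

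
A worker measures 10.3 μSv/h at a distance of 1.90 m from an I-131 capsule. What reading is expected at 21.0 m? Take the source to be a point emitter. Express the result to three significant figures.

Using I₁d₁² = I₂d₂², the rate at 21.0 m is
10.3 × (1.90/21.0)² = 10.3 × 0.008186 = 0.08432 μSv/h.

0.0843 μSv/h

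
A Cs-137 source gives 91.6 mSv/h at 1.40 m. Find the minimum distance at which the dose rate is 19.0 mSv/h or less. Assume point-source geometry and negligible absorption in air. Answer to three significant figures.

3.07 m

Intensity scales as (d₁/d₂)², so d₂ = d₁·√(I₁/I₂).
I₁/I₂ = 91.6/19.0 = 4.821, so d₂ = 1.40 × √4.821 = 3.074 m.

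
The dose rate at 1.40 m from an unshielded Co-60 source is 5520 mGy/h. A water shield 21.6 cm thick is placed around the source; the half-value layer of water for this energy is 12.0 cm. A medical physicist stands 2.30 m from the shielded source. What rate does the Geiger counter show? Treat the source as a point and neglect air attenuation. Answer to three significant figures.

Distance alone: (1.40/2.30)² = 0.3705, so 5520 × 0.3705 = 2045 mGy/h.
Shield: 21.6/12.0 = 1.800 half-value layers → attenuation 2^(−1.800) = 0.2872.
Combined: 2045 × 0.2872 = 587.3 mGy/h.

587 mGy/h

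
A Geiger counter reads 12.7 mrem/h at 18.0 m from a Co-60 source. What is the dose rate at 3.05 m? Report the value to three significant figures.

By the inverse-square law, the rate at 3.05 m is
(18.0/3.05)² = 34.83, so 12.7 × 34.83 = 442.3 mrem/h.

442 mrem/h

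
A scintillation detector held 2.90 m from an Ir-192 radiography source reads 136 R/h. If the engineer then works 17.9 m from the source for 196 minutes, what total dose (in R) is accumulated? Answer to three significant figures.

11.7 R

Since intensity falls as 1/r², rate at 17.9 m:
136 × (2.90/17.9)² = 136 × 0.02625 = 3.570 R/h.
Dose = rate × time = 3.570 R/h × 3.267 h = 11.66 R.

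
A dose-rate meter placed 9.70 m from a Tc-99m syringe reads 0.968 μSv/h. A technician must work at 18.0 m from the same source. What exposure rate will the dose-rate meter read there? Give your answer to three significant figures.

By the inverse-square law, scaling from 9.70 m to 18.0 m:
0.968 × (9.70/18.0)² = 0.968 × 0.2904 = 0.2811 μSv/h.

0.281 μSv/h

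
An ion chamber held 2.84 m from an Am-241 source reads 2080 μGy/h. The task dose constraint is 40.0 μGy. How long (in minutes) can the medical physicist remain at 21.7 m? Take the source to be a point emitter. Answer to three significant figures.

67.4 min

Since intensity falls as 1/r², rate at 21.7 m:
2080 × (2.84/21.7)² = 2080 × 0.01713 = 35.63 μGy/h.
Stay time = 40.0 μGy ÷ 35.63 μGy/h = 1.123 h = 67.38 min.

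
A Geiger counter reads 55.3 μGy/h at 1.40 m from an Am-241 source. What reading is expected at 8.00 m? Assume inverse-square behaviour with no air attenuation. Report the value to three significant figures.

1.69 μGy/h

Intensity scales as (d₁/d₂)², so the rate at 8.00 m is
55.3 × (1.40/8.00)² = 55.3 × 0.03062 = 1.693 μGy/h.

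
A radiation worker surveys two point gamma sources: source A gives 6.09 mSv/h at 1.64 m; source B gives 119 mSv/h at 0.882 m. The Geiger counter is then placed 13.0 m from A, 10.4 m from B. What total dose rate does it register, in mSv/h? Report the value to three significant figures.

0.953 mSv/h

By superposition, sum each source's inverse-square contribution:
A: 6.09 × (1.64/13.0)² = 0.09692 mSv/h
B: 119 × (0.882/10.4)² = 0.8559 mSv/h
Total = 0.09692 + 0.8559 = 0.9528 mSv/h.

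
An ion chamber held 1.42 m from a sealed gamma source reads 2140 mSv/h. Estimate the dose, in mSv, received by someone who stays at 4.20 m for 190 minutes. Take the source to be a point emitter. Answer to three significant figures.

775 mSv

By the inverse-square law, rate at 4.20 m:
(1.42/4.20)² = 0.1143, so 2140 × 0.1143 = 244.6 mSv/h.
Dose = rate × time = 244.6 mSv/h × 3.167 h = 774.6 mSv.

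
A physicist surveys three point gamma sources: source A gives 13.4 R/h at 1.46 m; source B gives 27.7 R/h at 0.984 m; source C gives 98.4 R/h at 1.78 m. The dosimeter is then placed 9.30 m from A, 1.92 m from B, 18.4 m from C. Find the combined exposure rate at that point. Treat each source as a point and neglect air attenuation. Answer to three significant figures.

8.53 R/h

By superposition, sum each source's inverse-square contribution:
A: 13.4 × (1.46/9.30)² = 0.3303 R/h
B: 27.7 × (0.984/1.92)² = 7.276 R/h
C: 98.4 × (1.78/18.4)² = 0.9209 R/h
Total = 0.3303 + 7.276 + 0.9209 = 8.527 R/h.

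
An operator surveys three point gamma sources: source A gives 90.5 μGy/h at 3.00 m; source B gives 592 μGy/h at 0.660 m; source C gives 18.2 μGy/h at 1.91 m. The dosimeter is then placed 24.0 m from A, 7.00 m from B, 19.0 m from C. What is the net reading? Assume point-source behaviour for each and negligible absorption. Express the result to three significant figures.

6.86 μGy/h

Each source contributes Iᵢ·(dᵢ/rᵢ)²; contributions add.
A: 90.5 × (3.00/24.0)² = 1.414 μGy/h
B: 592 × (0.660/7.00)² = 5.263 μGy/h
C: 18.2 × (1.91/19.0)² = 0.1839 μGy/h
Total = 1.414 + 5.263 + 0.1839 = 6.861 μGy/h.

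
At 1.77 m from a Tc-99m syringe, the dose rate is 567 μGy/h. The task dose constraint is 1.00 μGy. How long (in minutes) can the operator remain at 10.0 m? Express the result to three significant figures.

3.38 min

By the inverse-square law, rate at 10.0 m:
567 × (1.77/10.0)² = 567 × 0.03133 = 17.76 μGy/h.
Stay time = 1.00 μGy ÷ 17.76 μGy/h = 0.05631 h = 3.379 min.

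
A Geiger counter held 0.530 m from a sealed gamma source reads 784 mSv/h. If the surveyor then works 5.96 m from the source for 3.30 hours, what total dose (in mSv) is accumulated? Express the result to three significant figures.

Since intensity falls as 1/r², rate at 5.96 m:
784 × (0.530/5.96)² = 784 × 0.007908 = 6.200 mSv/h.
Dose = rate × time = 6.200 mSv/h × 3.300 h = 20.46 mSv.

20.5 mSv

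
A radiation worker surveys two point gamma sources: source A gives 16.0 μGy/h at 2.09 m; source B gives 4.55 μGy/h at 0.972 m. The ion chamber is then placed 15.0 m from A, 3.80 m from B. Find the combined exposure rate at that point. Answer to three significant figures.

By superposition, sum each source's inverse-square contribution:
A: 16.0 × (2.09/15.0)² = 0.3106 μGy/h
B: 4.55 × (0.972/3.80)² = 0.2977 μGy/h
Total = 0.3106 + 0.2977 = 0.6083 μGy/h.

0.608 μGy/h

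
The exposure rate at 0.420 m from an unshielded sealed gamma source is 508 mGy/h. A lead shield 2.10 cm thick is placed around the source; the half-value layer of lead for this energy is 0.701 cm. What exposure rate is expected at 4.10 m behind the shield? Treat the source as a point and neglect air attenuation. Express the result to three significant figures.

Distance alone: (0.420/4.10)² = 0.01049, so 508 × 0.01049 = 5.329 mGy/h.
Shield: 2.10/0.701 = 2.996 half-value layers → attenuation 2^(−2.996) = 0.1253.
Combined: 5.329 × 0.1253 = 0.6677 mGy/h.

0.668 mGy/h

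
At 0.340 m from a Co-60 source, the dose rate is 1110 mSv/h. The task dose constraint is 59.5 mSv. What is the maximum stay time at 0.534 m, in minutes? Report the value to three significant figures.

Since intensity falls as 1/r², rate at 0.534 m:
1110 × (0.340/0.534)² = 1110 × 0.4054 = 450.0 mSv/h.
Stay time = 59.5 mSv ÷ 450.0 mSv/h = 0.1322 h = 7.932 min.

7.93 min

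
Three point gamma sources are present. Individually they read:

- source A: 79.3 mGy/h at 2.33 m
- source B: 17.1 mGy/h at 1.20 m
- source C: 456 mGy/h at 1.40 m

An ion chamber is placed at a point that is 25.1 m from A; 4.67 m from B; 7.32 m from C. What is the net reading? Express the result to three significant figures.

18.5 mGy/h

Each source contributes Iᵢ·(dᵢ/rᵢ)²; contributions add.
A: 79.3 × (2.33/25.1)² = 0.6833 mGy/h
B: 17.1 × (1.20/4.67)² = 1.129 mGy/h
C: 456 × (1.40/7.32)² = 16.68 mGy/h
Total = 0.6833 + 1.129 + 16.68 = 18.49 mGy/h.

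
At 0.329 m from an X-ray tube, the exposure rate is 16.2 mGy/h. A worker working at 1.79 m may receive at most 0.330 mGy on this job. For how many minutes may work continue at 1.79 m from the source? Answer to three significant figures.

By the inverse-square law, rate at 1.79 m:
(0.329/1.79)² = 0.03378, so 16.2 × 0.03378 = 0.5472 mGy/h.
Stay time = 0.330 mGy ÷ 0.5472 mGy/h = 0.6031 h = 36.19 min.

36.2 min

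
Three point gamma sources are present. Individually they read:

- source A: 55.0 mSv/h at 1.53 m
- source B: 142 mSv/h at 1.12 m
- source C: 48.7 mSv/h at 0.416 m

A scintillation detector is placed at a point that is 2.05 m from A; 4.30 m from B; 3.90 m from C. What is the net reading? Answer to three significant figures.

40.8 mSv/h

Each source contributes Iᵢ·(dᵢ/rᵢ)²; contributions add.
A: 55.0 × (1.53/2.05)² = 30.64 mSv/h
B: 142 × (1.12/4.30)² = 9.634 mSv/h
C: 48.7 × (0.416/3.90)² = 0.5541 mSv/h
Total = 30.64 + 9.634 + 0.5541 = 40.83 mSv/h.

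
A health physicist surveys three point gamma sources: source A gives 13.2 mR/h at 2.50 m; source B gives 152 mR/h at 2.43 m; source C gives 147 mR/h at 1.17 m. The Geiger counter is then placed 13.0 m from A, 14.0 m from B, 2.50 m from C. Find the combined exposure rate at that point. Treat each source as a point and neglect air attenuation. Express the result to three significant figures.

By superposition, sum each source's inverse-square contribution:
A: 13.2 × (2.50/13.0)² = 0.4882 mR/h
B: 152 × (2.43/14.0)² = 4.579 mR/h
C: 147 × (1.17/2.50)² = 32.20 mR/h
Total = 0.4882 + 4.579 + 32.20 = 37.27 mR/h.

37.3 mR/h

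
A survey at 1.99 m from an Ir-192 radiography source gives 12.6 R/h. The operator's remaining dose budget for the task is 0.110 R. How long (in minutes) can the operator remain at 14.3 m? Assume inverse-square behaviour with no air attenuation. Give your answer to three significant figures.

27.0 min

Since intensity falls as 1/r², rate at 14.3 m:
12.6 × (1.99/14.3)² = 12.6 × 0.01937 = 0.2441 R/h.
Stay time = 0.110 R ÷ 0.2441 R/h = 0.4506 h = 27.04 min.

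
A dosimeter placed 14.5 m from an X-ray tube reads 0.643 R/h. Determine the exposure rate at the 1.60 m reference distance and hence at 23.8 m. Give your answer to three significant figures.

52.8 R/h; 0.239 R/h

Applying the 1/r² law,
At 1.60 m: (14.5/1.60)² = 82.13, so 0.643 × 82.13 = 52.81 R/h
At 23.8 m: (1.60/23.8)² = 0.004519, so 52.81 × 0.004519 = 0.2386 R/h.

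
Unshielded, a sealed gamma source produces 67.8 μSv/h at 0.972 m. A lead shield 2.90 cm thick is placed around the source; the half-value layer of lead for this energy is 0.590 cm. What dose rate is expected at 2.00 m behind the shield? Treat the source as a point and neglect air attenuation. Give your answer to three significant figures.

Distance alone: (0.972/2.00)² = 0.2362, so 67.8 × 0.2362 = 16.01 μSv/h.
Shield: 2.90/0.590 = 4.915 half-value layers → attenuation 2^(−4.915) = 0.03315.
Combined: 16.01 × 0.03315 = 0.5307 μSv/h.

0.531 μSv/h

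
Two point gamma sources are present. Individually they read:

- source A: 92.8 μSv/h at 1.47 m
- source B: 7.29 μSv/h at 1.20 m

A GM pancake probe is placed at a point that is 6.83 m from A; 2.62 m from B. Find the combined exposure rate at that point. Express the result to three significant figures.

5.83 μSv/h

Each source contributes Iᵢ·(dᵢ/rᵢ)²; contributions add.
A: 92.8 × (1.47/6.83)² = 4.299 μSv/h
B: 7.29 × (1.20/2.62)² = 1.529 μSv/h
Total = 4.299 + 1.529 = 5.828 μSv/h.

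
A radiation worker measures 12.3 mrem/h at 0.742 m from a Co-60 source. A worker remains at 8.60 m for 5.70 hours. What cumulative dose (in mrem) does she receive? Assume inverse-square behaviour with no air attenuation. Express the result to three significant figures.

0.522 mrem

Intensity scales as (d₁/d₂)², so rate at 8.60 m:
(0.742/8.60)² = 0.007444, so 12.3 × 0.007444 = 0.09156 mrem/h.
Dose = rate × time = 0.09156 mrem/h × 5.700 h = 0.5219 mrem.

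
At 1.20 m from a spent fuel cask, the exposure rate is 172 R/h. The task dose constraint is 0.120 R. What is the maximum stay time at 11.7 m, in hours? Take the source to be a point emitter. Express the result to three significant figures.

0.0663 h

By the inverse-square law, rate at 11.7 m:
172 × (1.20/11.7)² = 172 × 0.01052 = 1.809 R/h.
Stay time = 0.120 R ÷ 1.809 R/h = 0.06633 h.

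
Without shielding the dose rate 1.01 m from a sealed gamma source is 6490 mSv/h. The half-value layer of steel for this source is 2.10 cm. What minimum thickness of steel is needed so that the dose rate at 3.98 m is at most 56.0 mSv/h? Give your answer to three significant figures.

At 3.98 m, distance alone gives (1.01/3.98)² = 0.06440, so 6490 × 0.06440 = 418.0 mSv/h.
Further attenuation needed: 418.0/56.0 = 7.464.
n = log₂(7.464) = 2.900 half-value layers.
Thickness = 2.900 × 2.10 cm = 6.090 cm.

6.09 cm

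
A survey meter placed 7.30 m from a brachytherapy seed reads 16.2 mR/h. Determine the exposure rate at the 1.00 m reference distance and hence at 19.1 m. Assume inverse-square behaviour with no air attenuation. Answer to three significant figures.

863 mR/h; 2.37 mR/h

Since intensity falls as 1/r²,
At 1.00 m: 16.2 × (7.30/1.00)² = 16.2 × 53.29 = 863.3 mR/h
At 19.1 m: 863.3 × (1.00/19.1)² = 863.3 × 0.002741 = 2.366 mR/h.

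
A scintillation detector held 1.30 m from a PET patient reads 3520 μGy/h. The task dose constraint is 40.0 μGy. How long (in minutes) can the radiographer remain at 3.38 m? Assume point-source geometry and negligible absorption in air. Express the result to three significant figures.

Applying the 1/r² law, rate at 3.38 m:
3520 × (1.30/3.38)² = 3520 × 0.1479 = 520.6 μGy/h.
Stay time = 40.0 μGy ÷ 520.6 μGy/h = 0.07683 h = 4.610 min.

4.61 min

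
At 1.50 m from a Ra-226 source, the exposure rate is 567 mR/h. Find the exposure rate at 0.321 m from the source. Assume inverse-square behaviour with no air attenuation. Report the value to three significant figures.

12400 mR/h

Using I₁d₁² = I₂d₂², the rate at 0.321 m is
(1.50/0.321)² = 21.84, so 567 × 21.84 = 12380 mR/h.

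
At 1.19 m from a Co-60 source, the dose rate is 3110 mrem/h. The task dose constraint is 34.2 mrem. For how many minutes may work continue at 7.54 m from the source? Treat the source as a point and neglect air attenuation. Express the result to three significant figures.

Applying the 1/r² law, rate at 7.54 m:
(1.19/7.54)² = 0.02491, so 3110 × 0.02491 = 77.47 mrem/h.
Stay time = 34.2 mrem ÷ 77.47 mrem/h = 0.4415 h = 26.49 min.

26.5 min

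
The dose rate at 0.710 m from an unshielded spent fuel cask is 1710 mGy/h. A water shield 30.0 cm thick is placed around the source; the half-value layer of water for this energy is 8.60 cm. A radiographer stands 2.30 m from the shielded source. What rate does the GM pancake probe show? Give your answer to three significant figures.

Distance alone: 1710 × (0.710/2.30)² = 1710 × 0.09529 = 162.9 mGy/h.
Shield: 30.0/8.60 = 3.488 half-value layers → attenuation 2^(−3.488) = 0.08913.
Combined: 162.9 × 0.08913 = 14.52 mGy/h.

14.5 mGy/h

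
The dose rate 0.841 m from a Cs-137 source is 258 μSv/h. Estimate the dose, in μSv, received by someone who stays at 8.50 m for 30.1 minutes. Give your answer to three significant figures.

1.27 μSv

Applying the 1/r² law, rate at 8.50 m:
(0.841/8.50)² = 0.009789, so 258 × 0.009789 = 2.526 μSv/h.
Dose = rate × time = 2.526 μSv/h × 0.5017 h = 1.267 μSv.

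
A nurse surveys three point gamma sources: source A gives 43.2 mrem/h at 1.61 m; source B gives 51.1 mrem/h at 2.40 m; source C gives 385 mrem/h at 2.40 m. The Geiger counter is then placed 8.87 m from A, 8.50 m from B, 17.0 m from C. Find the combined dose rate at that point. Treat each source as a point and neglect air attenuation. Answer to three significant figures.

13.2 mrem/h

Each source contributes Iᵢ·(dᵢ/rᵢ)²; contributions add.
A: 43.2 × (1.61/8.87)² = 1.423 mrem/h
B: 51.1 × (2.40/8.50)² = 4.074 mrem/h
C: 385 × (2.40/17.0)² = 7.673 mrem/h
Total = 1.423 + 4.074 + 7.673 = 13.17 mrem/h.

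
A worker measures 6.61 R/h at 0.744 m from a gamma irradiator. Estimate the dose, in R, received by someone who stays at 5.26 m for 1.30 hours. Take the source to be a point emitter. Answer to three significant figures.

Applying the 1/r² law, rate at 5.26 m:
(0.744/5.26)² = 0.02001, so 6.61 × 0.02001 = 0.1323 R/h.
Dose = rate × time = 0.1323 R/h × 1.300 h = 0.1720 R.

0.172 R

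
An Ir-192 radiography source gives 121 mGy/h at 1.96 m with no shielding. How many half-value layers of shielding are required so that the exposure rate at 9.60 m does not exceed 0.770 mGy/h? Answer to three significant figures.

2.71 half-value layers

At 9.60 m, distance alone gives (1.96/9.60)² = 0.04168, so 121 × 0.04168 = 5.043 mGy/h.
Further attenuation needed: 5.043/0.770 = 6.549.
n = log₂(6.549) = 2.711 half-value layers.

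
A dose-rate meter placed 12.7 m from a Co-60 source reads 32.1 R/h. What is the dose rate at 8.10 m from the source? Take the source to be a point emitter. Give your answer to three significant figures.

Since intensity falls as 1/r², scaling from 12.7 m to 8.10 m:
(12.7/8.10)² = 2.458, so 32.1 × 2.458 = 78.90 R/h.

78.9 R/h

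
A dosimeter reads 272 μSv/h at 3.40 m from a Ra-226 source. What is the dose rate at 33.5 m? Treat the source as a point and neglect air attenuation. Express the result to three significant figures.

Applying the 1/r² law, the rate at 33.5 m is
(3.40/33.5)² = 0.01030, so 272 × 0.01030 = 2.802 μSv/h.

2.80 μSv/h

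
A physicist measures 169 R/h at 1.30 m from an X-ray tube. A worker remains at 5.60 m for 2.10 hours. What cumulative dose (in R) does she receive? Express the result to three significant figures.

Using I₁d₁² = I₂d₂², rate at 5.60 m:
169 × (1.30/5.60)² = 169 × 0.05389 = 9.107 R/h.
Dose = rate × time = 9.107 R/h × 2.100 h = 19.12 R.

19.1 R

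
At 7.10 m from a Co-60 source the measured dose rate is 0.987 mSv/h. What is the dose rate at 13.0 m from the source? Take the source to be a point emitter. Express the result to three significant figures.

By the inverse-square law, scaling from 7.10 m to 13.0 m:
0.987 × (7.10/13.0)² = 0.987 × 0.2983 = 0.2944 mSv/h.

0.294 mSv/h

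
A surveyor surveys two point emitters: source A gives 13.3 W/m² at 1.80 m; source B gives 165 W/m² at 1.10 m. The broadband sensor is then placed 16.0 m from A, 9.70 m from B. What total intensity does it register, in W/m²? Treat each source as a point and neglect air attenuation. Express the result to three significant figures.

Each source contributes Iᵢ·(dᵢ/rᵢ)²; contributions add.
A: 13.3 × (1.80/16.0)² = 0.1683 W/m²
B: 165 × (1.10/9.70)² = 2.122 W/m²
Total = 0.1683 + 2.122 = 2.290 W/m².

2.29 W/m²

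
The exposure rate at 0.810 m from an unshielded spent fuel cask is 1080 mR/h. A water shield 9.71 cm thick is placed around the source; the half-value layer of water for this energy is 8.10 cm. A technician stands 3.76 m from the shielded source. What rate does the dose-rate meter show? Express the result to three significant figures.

Distance alone: (0.810/3.76)² = 0.04641, so 1080 × 0.04641 = 50.12 mR/h.
Shield: 9.71/8.10 = 1.199 half-value layers → attenuation 2^(−1.199) = 0.4356.
Combined: 50.12 × 0.4356 = 21.83 mR/h.

21.8 mR/h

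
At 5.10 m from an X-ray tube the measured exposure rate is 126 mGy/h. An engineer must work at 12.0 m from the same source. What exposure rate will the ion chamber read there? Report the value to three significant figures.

22.8 mGy/h

Since intensity falls as 1/r², scaling from 5.10 m to 12.0 m:
126 × (5.10/12.0)² = 126 × 0.1806 = 22.76 mGy/h.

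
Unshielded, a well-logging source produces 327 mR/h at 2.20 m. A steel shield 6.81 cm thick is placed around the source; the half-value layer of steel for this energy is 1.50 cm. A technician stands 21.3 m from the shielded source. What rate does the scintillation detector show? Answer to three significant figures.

0.150 mR/h

Distance alone: (2.20/21.3)² = 0.01067, so 327 × 0.01067 = 3.489 mR/h.
Shield: 6.81/1.50 = 4.540 half-value layers → attenuation 2^(−4.540) = 0.04299.
Combined: 3.489 × 0.04299 = 0.1500 mR/h.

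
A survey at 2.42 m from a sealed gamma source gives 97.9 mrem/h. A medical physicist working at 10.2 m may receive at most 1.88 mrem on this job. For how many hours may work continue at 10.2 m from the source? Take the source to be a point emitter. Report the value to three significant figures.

0.341 h

Applying the 1/r² law, rate at 10.2 m:
97.9 × (2.42/10.2)² = 97.9 × 0.05629 = 5.511 mrem/h.
Stay time = 1.88 mrem ÷ 5.511 mrem/h = 0.3411 h.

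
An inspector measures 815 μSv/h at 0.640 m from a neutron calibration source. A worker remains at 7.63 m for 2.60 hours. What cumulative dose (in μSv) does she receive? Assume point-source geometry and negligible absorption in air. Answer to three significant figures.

14.9 μSv

Applying the 1/r² law, rate at 7.63 m:
(0.640/7.63)² = 0.007036, so 815 × 0.007036 = 5.734 μSv/h.
Dose = rate × time = 5.734 μSv/h × 2.600 h = 14.91 μSv.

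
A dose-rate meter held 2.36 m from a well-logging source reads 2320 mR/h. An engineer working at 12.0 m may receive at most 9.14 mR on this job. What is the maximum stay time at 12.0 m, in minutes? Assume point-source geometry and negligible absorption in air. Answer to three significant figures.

By the inverse-square law, rate at 12.0 m:
(2.36/12.0)² = 0.03868, so 2320 × 0.03868 = 89.74 mR/h.
Stay time = 9.14 mR ÷ 89.74 mR/h = 0.1018 h = 6.108 min.

6.11 min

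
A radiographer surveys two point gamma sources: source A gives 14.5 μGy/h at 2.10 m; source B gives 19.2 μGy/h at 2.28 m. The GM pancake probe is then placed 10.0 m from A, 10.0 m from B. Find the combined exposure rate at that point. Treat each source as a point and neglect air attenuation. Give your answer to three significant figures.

By superposition, sum each source's inverse-square contribution:
A: 14.5 × (2.10/10.0)² = 0.6395 μGy/h
B: 19.2 × (2.28/10.0)² = 0.9981 μGy/h
Total = 0.6395 + 0.9981 = 1.638 μGy/h.

1.64 μGy/h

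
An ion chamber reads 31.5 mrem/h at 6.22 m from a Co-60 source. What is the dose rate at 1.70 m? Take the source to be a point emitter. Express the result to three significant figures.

422 mrem/h

Applying the 1/r² law, the rate at 1.70 m is
31.5 × (6.22/1.70)² = 31.5 × 13.39 = 421.8 mrem/h.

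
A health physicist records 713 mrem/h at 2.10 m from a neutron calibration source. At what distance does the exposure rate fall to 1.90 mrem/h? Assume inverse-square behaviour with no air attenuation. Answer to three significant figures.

40.7 m

By the inverse-square law, d₂ = d₁·√(I₁/I₂).
I₁/I₂ = 713/1.90 = 375.3, so d₂ = 2.10 × √375.3 = 40.68 m.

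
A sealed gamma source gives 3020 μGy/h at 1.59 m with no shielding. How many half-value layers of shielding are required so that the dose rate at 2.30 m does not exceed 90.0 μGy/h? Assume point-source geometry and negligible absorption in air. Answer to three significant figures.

4.00 half-value layers

At 2.30 m, distance alone gives (1.59/2.30)² = 0.4779, so 3020 × 0.4779 = 1443 μGy/h.
Further attenuation needed: 1443/90.0 = 16.03.
n = log₂(16.03) = 4.003 half-value layers.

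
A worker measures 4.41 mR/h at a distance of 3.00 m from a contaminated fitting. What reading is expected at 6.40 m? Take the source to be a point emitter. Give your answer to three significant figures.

Using I₁d₁² = I₂d₂², the rate at 6.40 m is
4.41 × (3.00/6.40)² = 4.41 × 0.2197 = 0.9689 mR/h.

0.969 mR/h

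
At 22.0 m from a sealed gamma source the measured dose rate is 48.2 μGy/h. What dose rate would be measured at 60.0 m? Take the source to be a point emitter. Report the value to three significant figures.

6.48 μGy/h

Using I₁d₁² = I₂d₂², scaling from 22.0 m to 60.0 m:
48.2 × (22.0/60.0)² = 48.2 × 0.1344 = 6.478 μGy/h.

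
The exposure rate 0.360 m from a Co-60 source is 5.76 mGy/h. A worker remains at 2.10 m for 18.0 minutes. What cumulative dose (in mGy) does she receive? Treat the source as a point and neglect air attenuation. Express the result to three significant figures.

0.0508 mGy

Applying the 1/r² law, rate at 2.10 m:
(0.360/2.10)² = 0.02939, so 5.76 × 0.02939 = 0.1693 mGy/h.
Dose = rate × time = 0.1693 mGy/h × 0.3000 h = 0.05079 mGy.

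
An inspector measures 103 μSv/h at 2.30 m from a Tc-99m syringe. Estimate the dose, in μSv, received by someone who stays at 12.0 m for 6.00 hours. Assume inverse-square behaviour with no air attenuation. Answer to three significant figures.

22.7 μSv

By the inverse-square law, rate at 12.0 m:
(2.30/12.0)² = 0.03674, so 103 × 0.03674 = 3.784 μSv/h.
Dose = rate × time = 3.784 μSv/h × 6.000 h = 22.70 μSv.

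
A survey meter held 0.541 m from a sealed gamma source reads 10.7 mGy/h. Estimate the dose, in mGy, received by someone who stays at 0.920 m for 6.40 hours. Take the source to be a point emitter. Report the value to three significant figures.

23.7 mGy

Applying the 1/r² law, rate at 0.920 m:
(0.541/0.920)² = 0.3458, so 10.7 × 0.3458 = 3.700 mGy/h.
Dose = rate × time = 3.700 mGy/h × 6.400 h = 23.68 mGy.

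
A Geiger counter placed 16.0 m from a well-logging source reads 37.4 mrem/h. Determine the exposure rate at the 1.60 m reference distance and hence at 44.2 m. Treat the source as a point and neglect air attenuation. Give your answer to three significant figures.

3740 mrem/h; 4.90 mrem/h

Using I₁d₁² = I₂d₂²,
At 1.60 m: (16.0/1.60)² = 100.0, so 37.4 × 100.0 = 3740 mrem/h
At 44.2 m: 3740 × (1.60/44.2)² = 3740 × 0.001310 = 4.899 mrem/h.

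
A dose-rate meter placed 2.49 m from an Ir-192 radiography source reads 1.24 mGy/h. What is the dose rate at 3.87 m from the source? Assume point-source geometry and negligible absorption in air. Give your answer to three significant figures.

Since intensity falls as 1/r², scaling from 2.49 m to 3.87 m:
1.24 × (2.49/3.87)² = 1.24 × 0.4140 = 0.5134 mGy/h.

0.513 mGy/h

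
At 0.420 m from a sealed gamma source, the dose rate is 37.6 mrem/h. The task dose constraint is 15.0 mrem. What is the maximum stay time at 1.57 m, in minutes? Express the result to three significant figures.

Since intensity falls as 1/r², rate at 1.57 m:
37.6 × (0.420/1.57)² = 37.6 × 0.07156 = 2.691 mrem/h.
Stay time = 15.0 mrem ÷ 2.691 mrem/h = 5.574 h = 334.4 min.

334 min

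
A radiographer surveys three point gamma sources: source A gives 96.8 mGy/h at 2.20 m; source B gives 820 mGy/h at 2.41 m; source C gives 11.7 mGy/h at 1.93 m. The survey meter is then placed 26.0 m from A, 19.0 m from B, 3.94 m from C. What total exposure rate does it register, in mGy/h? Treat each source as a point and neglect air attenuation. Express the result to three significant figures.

By superposition, sum each source's inverse-square contribution:
A: 96.8 × (2.20/26.0)² = 0.6931 mGy/h
B: 820 × (2.41/19.0)² = 13.19 mGy/h
C: 11.7 × (1.93/3.94)² = 2.807 mGy/h
Total = 0.6931 + 13.19 + 2.807 = 16.69 mGy/h.

16.7 mGy/h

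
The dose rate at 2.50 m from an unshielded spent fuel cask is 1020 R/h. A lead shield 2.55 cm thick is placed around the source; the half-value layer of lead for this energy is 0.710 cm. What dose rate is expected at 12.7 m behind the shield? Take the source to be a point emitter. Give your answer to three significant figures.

Distance alone: (2.50/12.7)² = 0.03875, so 1020 × 0.03875 = 39.52 R/h.
Shield: 2.55/0.710 = 3.592 half-value layers → attenuation 2^(−3.592) = 0.08293.
Combined: 39.52 × 0.08293 = 3.277 R/h.

3.28 R/h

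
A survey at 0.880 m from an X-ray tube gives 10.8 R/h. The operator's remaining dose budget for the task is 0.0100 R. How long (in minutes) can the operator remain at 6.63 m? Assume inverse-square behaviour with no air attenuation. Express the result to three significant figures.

3.15 min

Using I₁d₁² = I₂d₂², rate at 6.63 m:
10.8 × (0.880/6.63)² = 10.8 × 0.01762 = 0.1903 R/h.
Stay time = 0.0100 R ÷ 0.1903 R/h = 0.05255 h = 3.153 min.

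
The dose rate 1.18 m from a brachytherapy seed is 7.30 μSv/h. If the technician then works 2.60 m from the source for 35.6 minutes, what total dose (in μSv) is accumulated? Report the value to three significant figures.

0.892 μSv

Using I₁d₁² = I₂d₂², rate at 2.60 m:
7.30 × (1.18/2.60)² = 7.30 × 0.2060 = 1.504 μSv/h.
Dose = rate × time = 1.504 μSv/h × 0.5933 h = 0.8923 μSv.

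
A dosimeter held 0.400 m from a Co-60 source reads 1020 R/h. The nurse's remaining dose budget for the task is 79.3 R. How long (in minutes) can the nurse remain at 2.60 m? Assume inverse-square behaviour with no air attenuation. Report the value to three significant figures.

Intensity scales as (d₁/d₂)², so rate at 2.60 m:
1020 × (0.400/2.60)² = 1020 × 0.02367 = 24.14 R/h.
Stay time = 79.3 R ÷ 24.14 R/h = 3.285 h = 197.1 min.

197 min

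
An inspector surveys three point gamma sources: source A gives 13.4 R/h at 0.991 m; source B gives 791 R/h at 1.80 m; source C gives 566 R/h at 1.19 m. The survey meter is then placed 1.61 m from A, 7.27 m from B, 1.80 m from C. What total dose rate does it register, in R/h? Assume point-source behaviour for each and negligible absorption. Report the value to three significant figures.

Each source contributes Iᵢ·(dᵢ/rᵢ)²; contributions add.
A: 13.4 × (0.991/1.61)² = 5.077 R/h
B: 791 × (1.80/7.27)² = 48.49 R/h
C: 566 × (1.19/1.80)² = 247.4 R/h
Total = 5.077 + 48.49 + 247.4 = 301.0 R/h.

301 R/h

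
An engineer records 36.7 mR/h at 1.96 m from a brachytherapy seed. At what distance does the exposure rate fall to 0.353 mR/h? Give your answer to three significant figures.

20.0 m

Using I₁d₁² = I₂d₂², d₂ = d₁·√(I₁/I₂).
I₁/I₂ = 36.7/0.353 = 104.0, so d₂ = 1.96 × √104.0 = 19.99 m.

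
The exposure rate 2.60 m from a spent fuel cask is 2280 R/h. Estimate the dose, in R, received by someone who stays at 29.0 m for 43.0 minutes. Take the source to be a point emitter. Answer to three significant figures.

13.1 R

Applying the 1/r² law, rate at 29.0 m:
(2.60/29.0)² = 0.008038, so 2280 × 0.008038 = 18.33 R/h.
Dose = rate × time = 18.33 R/h × 0.7167 h = 13.14 R.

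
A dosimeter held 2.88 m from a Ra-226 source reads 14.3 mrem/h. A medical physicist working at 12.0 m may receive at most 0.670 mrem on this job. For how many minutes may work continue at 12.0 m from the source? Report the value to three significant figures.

Intensity scales as (d₁/d₂)², so rate at 12.0 m:
(2.88/12.0)² = 0.05760, so 14.3 × 0.05760 = 0.8237 mrem/h.
Stay time = 0.670 mrem ÷ 0.8237 mrem/h = 0.8134 h = 48.80 min.

48.8 min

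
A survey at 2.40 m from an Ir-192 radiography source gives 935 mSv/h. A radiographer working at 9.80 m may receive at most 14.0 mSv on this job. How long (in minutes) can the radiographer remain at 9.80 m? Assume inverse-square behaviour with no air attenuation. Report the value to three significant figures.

15.0 min

Since intensity falls as 1/r², rate at 9.80 m:
935 × (2.40/9.80)² = 935 × 0.05998 = 56.08 mSv/h.
Stay time = 14.0 mSv ÷ 56.08 mSv/h = 0.2496 h = 14.98 min.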